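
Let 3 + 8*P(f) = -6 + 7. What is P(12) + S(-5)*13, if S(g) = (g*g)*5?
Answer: 6499/4 ≈ 1624.8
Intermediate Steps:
P(f) = -1/4 (P(f) = -3/8 + (-6 + 7)/8 = -3/8 + (1/8)*1 = -3/8 + 1/8 = -1/4)
S(g) = 5*g**2 (S(g) = g**2*5 = 5*g**2)
P(12) + S(-5)*13 = -1/4 + (5*(-5)**2)*13 = -1/4 + (5*25)*13 = -1/4 + 125*13 = -1/4 + 1625 = 6499/4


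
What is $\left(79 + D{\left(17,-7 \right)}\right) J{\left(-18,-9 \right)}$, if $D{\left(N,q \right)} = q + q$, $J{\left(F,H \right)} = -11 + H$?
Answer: $-1300$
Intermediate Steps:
$D{\left(N,q \right)} = 2 q$
$\left(79 + D{\left(17,-7 \right)}\right) J{\left(-18,-9 \right)} = \left(79 + 2 \left(-7\right)\right) \left(-11 - 9\right) = \left(79 - 14\right) \left(-20\right) = 65 \left(-20\right) = -1300$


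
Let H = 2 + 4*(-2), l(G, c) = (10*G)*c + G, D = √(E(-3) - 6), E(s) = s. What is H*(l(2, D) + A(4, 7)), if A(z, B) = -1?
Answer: -6 - 360*I ≈ -6.0 - 360.0*I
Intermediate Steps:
D = 3*I (D = √(-3 - 6) = √(-9) = 3*I ≈ 3.0*I)
l(G, c) = G + 10*G*c (l(G, c) = 10*G*c + G = G + 10*G*c)
H = -6 (H = 2 - 8 = -6)
H*(l(2, D) + A(4, 7)) = -6*(2*(1 + 10*(3*I)) - 1) = -6*(2*(1 + 30*I) - 1) = -6*((2 + 60*I) - 1) = -6*(1 + 60*I) = -6 - 360*I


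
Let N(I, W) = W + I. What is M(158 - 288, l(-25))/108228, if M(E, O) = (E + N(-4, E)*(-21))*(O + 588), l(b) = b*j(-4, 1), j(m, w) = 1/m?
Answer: 1594967/108228 ≈ 14.737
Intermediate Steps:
N(I, W) = I + W
l(b) = -b/4 (l(b) = b/(-4) = b*(-¼) = -b/4)
M(E, O) = (84 - 20*E)*(588 + O) (M(E, O) = (E + (-4 + E)*(-21))*(O + 588) = (E + (84 - 21*E))*(588 + O) = (84 - 20*E)*(588 + O))
M(158 - 288, l(-25))/108228 = (49392 - 11760*(158 - 288) + 84*(-¼*(-25)) - 20*(158 - 288)*(-¼*(-25)))/108228 = (49392 - 11760*(-130) + 84*(25/4) - 20*(-130)*25/4)*(1/108228) = (49392 + 1528800 + 525 + 16250)*(1/108228) = 1594967*(1/108228) = 1594967/108228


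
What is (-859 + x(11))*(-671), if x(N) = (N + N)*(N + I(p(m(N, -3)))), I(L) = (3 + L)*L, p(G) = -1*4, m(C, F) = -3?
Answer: 354959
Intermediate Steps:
p(G) = -4
I(L) = L*(3 + L)
x(N) = 2*N*(4 + N) (x(N) = (N + N)*(N - 4*(3 - 4)) = (2*N)*(N - 4*(-1)) = (2*N)*(N + 4) = (2*N)*(4 + N) = 2*N*(4 + N))
(-859 + x(11))*(-671) = (-859 + 2*11*(4 + 11))*(-671) = (-859 + 2*11*15)*(-671) = (-859 + 330)*(-671) = -529*(-671) = 354959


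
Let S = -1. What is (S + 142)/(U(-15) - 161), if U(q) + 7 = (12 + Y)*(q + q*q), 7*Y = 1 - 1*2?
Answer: 47/774 ≈ 0.060724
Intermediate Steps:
Y = -⅐ (Y = (1 - 1*2)/7 = (1 - 2)/7 = (⅐)*(-1) = -⅐ ≈ -0.14286)
U(q) = -7 + 83*q/7 + 83*q²/7 (U(q) = -7 + (12 - ⅐)*(q + q*q) = -7 + 83*(q + q²)/7 = -7 + (83*q/7 + 83*q²/7) = -7 + 83*q/7 + 83*q²/7)
(S + 142)/(U(-15) - 161) = (-1 + 142)/((-7 + (83/7)*(-15) + (83/7)*(-15)²) - 161) = 141/((-7 - 1245/7 + (83/7)*225) - 161) = 141/((-7 - 1245/7 + 18675/7) - 161) = 141/(2483 - 161) = 141/2322 = 141*(1/2322) = 47/774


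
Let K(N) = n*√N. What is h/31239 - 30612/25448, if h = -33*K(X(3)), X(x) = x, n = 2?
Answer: -7653/6362 - 22*√3/10413 ≈ -1.2066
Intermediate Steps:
K(N) = 2*√N
h = -66*√3 ≈ -114.32
h/31239 - 30612/25448 = -66*√3/31239 - 30612/25448 = -66*√3*(1/31239) - 30612*1/25448 = -22*√3/10413 - 7653/6362 = -7653/6362 - 22*√3/10413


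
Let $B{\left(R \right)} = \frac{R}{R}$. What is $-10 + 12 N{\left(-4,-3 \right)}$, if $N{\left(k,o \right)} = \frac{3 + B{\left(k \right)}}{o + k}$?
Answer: $- \frac{118}{7} \approx -16.857$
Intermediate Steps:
$B{\left(R \right)} = 1$
$N{\left(k,o \right)} = \frac{4}{k + o}$ ($N{\left(k,o \right)} = \frac{3 + 1}{o + k} = \frac{4}{k + o}$)
$-10 + 12 N{\left(-4,-3 \right)} = -10 + 12 \frac{4}{-4 - 3} = -10 + 12 \frac{4}{-7} = -10 + 12 \cdot 4 \left(- \frac{1}{7}\right) = -10 + 12 \left(- \frac{4}{7}\right) = -10 - \frac{48}{7} = - \frac{118}{7}$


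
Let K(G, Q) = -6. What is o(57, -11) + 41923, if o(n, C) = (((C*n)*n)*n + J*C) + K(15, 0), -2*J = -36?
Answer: -1995404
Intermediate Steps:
J = 18 (J = -1/2*(-36) = 18)
o(n, C) = -6 + 18*C + C*n**3 (o(n, C) = (((C*n)*n)*n + 18*C) - 6 = ((C*n**2)*n + 18*C) - 6 = (C*n**3 + 18*C) - 6 = (18*C + C*n**3) - 6 = -6 + 18*C + C*n**3)
o(57, -11) + 41923 = (-6 + 18*(-11) - 11*57**3) + 41923 = (-6 - 198 - 11*185193) + 41923 = (-6 - 198 - 2037123) + 41923 = -2037327 + 41923 = -1995404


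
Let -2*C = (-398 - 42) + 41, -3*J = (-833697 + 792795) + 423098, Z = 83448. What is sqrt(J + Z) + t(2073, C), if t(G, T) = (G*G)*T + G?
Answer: 1714638417/2 + 2*I*sqrt(98889)/3 ≈ 8.5732e+8 + 209.64*I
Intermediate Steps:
J = -382196/3 (J = -((-833697 + 792795) + 423098)/3 = -(-40902 + 423098)/3 = -1/3*382196 = -382196/3 ≈ -1.2740e+5)
C = 399/2 (C = -((-398 - 42) + 41)/2 = -(-440 + 41)/2 = -1/2*(-399) = 399/2 ≈ 199.50)
t(G, T) = G + T*G**2 (t(G, T) = G**2*T + G = T*G**2 + G = G + T*G**2)
sqrt(J + Z) + t(2073, C) = sqrt(-382196/3 + 83448) + 2073*(1 + 2073*(399/2)) = sqrt(-131852/3) + 2073*(1 + 827127/2) = 2*I*sqrt(98889)/3 + 2073*(827129/2) = 2*I*sqrt(98889)/3 + 1714638417/2 = 1714638417/2 + 2*I*sqrt(98889)/3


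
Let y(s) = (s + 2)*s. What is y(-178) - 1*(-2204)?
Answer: 33532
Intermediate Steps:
y(s) = s*(2 + s) (y(s) = (2 + s)*s = s*(2 + s))
y(-178) - 1*(-2204) = -178*(2 - 178) - 1*(-2204) = -178*(-176) + 2204 = 31328 + 2204 = 33532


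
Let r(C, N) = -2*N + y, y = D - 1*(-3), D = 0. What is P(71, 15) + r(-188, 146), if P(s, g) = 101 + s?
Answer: -117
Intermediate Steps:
y = 3 (y = 0 - 1*(-3) = 0 + 3 = 3)
r(C, N) = 3 - 2*N (r(C, N) = -2*N + 3 = 3 - 2*N)
P(71, 15) + r(-188, 146) = (101 + 71) + (3 - 2*146) = 172 + (3 - 292) = 172 - 289 = -117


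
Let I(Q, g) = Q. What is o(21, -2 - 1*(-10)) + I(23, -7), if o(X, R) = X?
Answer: 44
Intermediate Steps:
o(21, -2 - 1*(-10)) + I(23, -7) = 21 + 23 = 44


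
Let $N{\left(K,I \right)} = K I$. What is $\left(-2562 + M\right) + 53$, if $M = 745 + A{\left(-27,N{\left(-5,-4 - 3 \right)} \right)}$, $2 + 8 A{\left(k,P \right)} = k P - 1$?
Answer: $- \frac{3765}{2} \approx -1882.5$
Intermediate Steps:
$N{\left(K,I \right)} = I K$
$A{\left(k,P \right)} = - \frac{3}{8} + \frac{P k}{8}$ ($A{\left(k,P \right)} = - \frac{1}{4} + \frac{k P - 1}{8} = - \frac{1}{4} + \frac{P k - 1}{8} = - \frac{1}{4} + \frac{-1 + P k}{8} = - \frac{1}{4} + \left(- \frac{1}{8} + \frac{P k}{8}\right) = - \frac{3}{8} + \frac{P k}{8}$)
$M = \frac{1253}{2}$ ($M = 745 + \left(- \frac{3}{8} + \frac{1}{8} \left(-4 - 3\right) \left(-5\right) \left(-27\right)\right) = 745 + \left(- \frac{3}{8} + \frac{1}{8} \left(\left(-7\right) \left(-5\right)\right) \left(-27\right)\right) = 745 + \left(- \frac{3}{8} + \frac{1}{8} \cdot 35 \left(-27\right)\right) = 745 - \frac{237}{2} = \frac{1253}{2} \approx 626.5$)
$\left(-2562 + M\right) + 53 = \left(-2562 + \frac{1253}{2}\right) + 53 = - \frac{3871}{2} + 53 = - \frac{3765}{2}$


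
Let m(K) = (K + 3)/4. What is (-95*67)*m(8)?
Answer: -70015/4 ≈ -17504.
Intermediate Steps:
m(K) = ¾ + K/4 (m(K) = (3 + K)*(¼) = ¾ + K/4)
(-95*67)*m(8) = (-95*67)*(¾ + (¼)*8) = -6365*(¾ + 2) = -6365*11/4 = -70015/4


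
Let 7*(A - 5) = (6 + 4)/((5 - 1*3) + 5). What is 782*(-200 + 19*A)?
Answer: -3874810/49 ≈ -79078.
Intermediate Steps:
A = 255/49 (A = 5 + ((6 + 4)/((5 - 1*3) + 5))/7 = 5 + (10/((5 - 3) + 5))/7 = 5 + (10/(2 + 5))/7 = 5 + (10/7)/7 = 5 + (10*(1/7))/7 = 5 + (1/7)*(10/7) = 5 + 10/49 = 255/49 ≈ 5.2041)
782*(-200 + 19*A) = 782*(-200 + 19*(255/49)) = 782*(-200 + 4845/49) = 782*(-4955/49) = -3874810/49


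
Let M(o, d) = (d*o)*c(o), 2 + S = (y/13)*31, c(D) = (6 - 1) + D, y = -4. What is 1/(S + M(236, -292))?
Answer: -13/215901446 ≈ -6.0213e-8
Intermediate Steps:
c(D) = 5 + D
S = -150/13 (S = -2 - 4/13*31 = -2 - 124/13 = -150/13 ≈ -11.538)
M(o, d) = d*o*(5 + o) (M(o, d) = (d*o)*(5 + o) = d*o*(5 + o))
1/(S + M(236, -292)) = 1/(-150/13 - 292*236*(5 + 236)) = 1/(-150/13 - 292*236*241) = 1/(-150/13 - 16607792) = 1/(-215901446/13) = -13/215901446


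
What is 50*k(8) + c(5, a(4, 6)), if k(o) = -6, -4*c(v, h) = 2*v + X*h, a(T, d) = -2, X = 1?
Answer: -302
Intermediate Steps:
c(v, h) = -v/2 - h/4 (c(v, h) = -(2*v + 1*h)/4 = -(2*v + h)/4 = -(h + 2*v)/4 = -v/2 - h/4)
50*k(8) + c(5, a(4, 6)) = 50*(-6) + (-½*5 - ¼*(-2)) = -300 + (-5/2 + ½) = -300 - 2 = -302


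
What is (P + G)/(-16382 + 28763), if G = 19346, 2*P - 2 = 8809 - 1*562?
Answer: 15647/8254 ≈ 1.8957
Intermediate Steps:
P = 8249/2 (P = 1 + (8809 - 1*562)/2 = 1 + (8809 - 562)/2 = 1 + (½)*8247 = 1 + 8247/2 = 8249/2 ≈ 4124.5)
(P + G)/(-16382 + 28763) = (8249/2 + 19346)/(-16382 + 28763) = (46941/2)/12381 = (46941/2)*(1/12381) = 15647/8254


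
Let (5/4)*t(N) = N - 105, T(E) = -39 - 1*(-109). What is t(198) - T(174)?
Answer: 22/5 ≈ 4.4000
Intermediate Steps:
T(E) = 70 (T(E) = -39 + 109 = 70)
t(N) = -84 + 4*N/5 (t(N) = 4*(N - 105)/5 = 4*(-105 + N)/5 = -84 + 4*N/5)
t(198) - T(174) = (-84 + (⅘)*198) - 1*70 = (-84 + 792/5) - 70 = 372/5 - 70 = 22/5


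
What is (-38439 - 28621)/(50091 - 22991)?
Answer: -3353/1355 ≈ -2.4745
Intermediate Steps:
(-38439 - 28621)/(50091 - 22991) = -67060/27100 = -67060*1/27100 = -3353/1355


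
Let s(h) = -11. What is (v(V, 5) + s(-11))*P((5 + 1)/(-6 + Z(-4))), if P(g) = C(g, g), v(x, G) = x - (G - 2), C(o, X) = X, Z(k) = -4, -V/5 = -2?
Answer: 12/5 ≈ 2.4000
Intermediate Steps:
V = 10 (V = -5*(-2) = 10)
v(x, G) = 2 + x - G (v(x, G) = x - (-2 + G) = x + (2 - G) = 2 + x - G)
P(g) = g
(v(V, 5) + s(-11))*P((5 + 1)/(-6 + Z(-4))) = ((2 + 10 - 1*5) - 11)*((5 + 1)/(-6 - 4)) = ((2 + 10 - 5) - 11)*(6/(-10)) = (7 - 11)*(6*(-⅒)) = -4*(-⅗) = 12/5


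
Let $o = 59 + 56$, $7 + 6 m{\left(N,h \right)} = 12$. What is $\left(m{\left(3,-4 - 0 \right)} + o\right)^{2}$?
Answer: $\frac{483025}{36} \approx 13417.0$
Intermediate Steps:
$m{\left(N,h \right)} = \frac{5}{6}$ ($m{\left(N,h \right)} = - \frac{7}{6} + \frac{1}{6} \cdot 12 = - \frac{7}{6} + 2 = \frac{5}{6}$)
$o = 115$
$\left(m{\left(3,-4 - 0 \right)} + o\right)^{2} = \left(\frac{5}{6} + 115\right)^{2} = \left(\frac{695}{6}\right)^{2} = \frac{483025}{36}$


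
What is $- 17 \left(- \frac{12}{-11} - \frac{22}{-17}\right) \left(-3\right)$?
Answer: $\frac{1338}{11} \approx 121.64$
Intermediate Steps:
$- 17 \left(- \frac{12}{-11} - \frac{22}{-17}\right) \left(-3\right) = - 17 \left(\left(-12\right) \left(- \frac{1}{11}\right) - - \frac{22}{17}\right) \left(-3\right) = - 17 \left(\frac{12}{11} + \frac{22}{17}\right) \left(-3\right) = \left(-17\right) \frac{446}{187} \left(-3\right) = \left(- \frac{446}{11}\right) \left(-3\right) = \frac{1338}{11}$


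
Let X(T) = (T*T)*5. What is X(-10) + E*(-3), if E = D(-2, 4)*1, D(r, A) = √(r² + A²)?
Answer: 500 - 6*√5 ≈ 486.58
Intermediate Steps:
X(T) = 5*T² (X(T) = T²*5 = 5*T²)
D(r, A) = √(A² + r²)
E = 2*√5 (E = √(4² + (-2)²)*1 = √(16 + 4)*1 = √20*1 = (2*√5)*1 = 2*√5 ≈ 4.4721)
X(-10) + E*(-3) = 5*(-10)² + (2*√5)*(-3) = 5*100 - 6*√5 = 500 - 6*√5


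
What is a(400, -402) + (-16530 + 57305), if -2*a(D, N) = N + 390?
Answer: 40781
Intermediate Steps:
a(D, N) = -195 - N/2 (a(D, N) = -(N + 390)/2 = -(390 + N)/2 = -195 - N/2)
a(400, -402) + (-16530 + 57305) = (-195 - ½*(-402)) + (-16530 + 57305) = (-195 + 201) + 40775 = 6 + 40775 = 40781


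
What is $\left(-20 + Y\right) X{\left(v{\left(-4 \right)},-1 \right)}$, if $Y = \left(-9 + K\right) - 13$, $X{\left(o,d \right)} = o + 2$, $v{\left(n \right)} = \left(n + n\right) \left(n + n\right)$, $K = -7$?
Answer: $-3234$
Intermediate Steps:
$v{\left(n \right)} = 4 n^{2}$ ($v{\left(n \right)} = 2 n 2 n = 4 n^{2}$)
$X{\left(o,d \right)} = 2 + o$
$Y = -29$ ($Y = \left(-9 - 7\right) - 13 = -16 - 13 = -29$)
$\left(-20 + Y\right) X{\left(v{\left(-4 \right)},-1 \right)} = \left(-20 - 29\right) \left(2 + 4 \left(-4\right)^{2}\right) = - 49 \left(2 + 4 \cdot 16\right) = - 49 \left(2 + 64\right) = \left(-49\right) 66 = -3234$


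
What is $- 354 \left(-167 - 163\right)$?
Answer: $116820$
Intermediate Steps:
$- 354 \left(-167 - 163\right) = \left(-354\right) \left(-330\right) = 116820$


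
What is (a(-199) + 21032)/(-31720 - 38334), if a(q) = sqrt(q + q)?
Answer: -10516/35027 - I*sqrt(398)/70054 ≈ -0.30023 - 0.00028478*I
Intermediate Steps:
a(q) = sqrt(2)*sqrt(q) (a(q) = sqrt(2*q) = sqrt(2)*sqrt(q))
(a(-199) + 21032)/(-31720 - 38334) = (sqrt(2)*sqrt(-199) + 21032)/(-31720 - 38334) = (sqrt(2)*(I*sqrt(199)) + 21032)/(-70054) = (I*sqrt(398) + 21032)*(-1/70054) = (21032 + I*sqrt(398))*(-1/70054) = -10516/35027 - I*sqrt(398)/70054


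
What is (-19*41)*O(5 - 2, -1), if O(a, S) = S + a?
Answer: -1558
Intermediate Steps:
(-19*41)*O(5 - 2, -1) = (-19*41)*(-1 + (5 - 2)) = -779*(-1 + 3) = -779*2 = -1558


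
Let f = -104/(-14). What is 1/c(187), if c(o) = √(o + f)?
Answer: √9527/1361 ≈ 0.071717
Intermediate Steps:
f = 52/7 (f = -104*(-1/14) = 52/7 ≈ 7.4286)
c(o) = √(52/7 + o) (c(o) = √(o + 52/7) = √(52/7 + o))
1/c(187) = 1/(√(364 + 49*187)/7) = 1/(√(364 + 9163)/7) = 1/(√9527/7) = √9527/1361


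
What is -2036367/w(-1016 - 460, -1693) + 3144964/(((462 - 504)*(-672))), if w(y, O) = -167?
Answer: 14499907799/1178352 ≈ 12305.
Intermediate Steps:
-2036367/w(-1016 - 460, -1693) + 3144964/(((462 - 504)*(-672))) = -2036367/(-167) + 3144964/(((462 - 504)*(-672))) = -2036367*(-1/167) + 3144964/((-42*(-672))) = 2036367/167 + 3144964/28224 = 2036367/167 + 3144964*(1/28224) = 2036367/167 + 786241/7056 = 14499907799/1178352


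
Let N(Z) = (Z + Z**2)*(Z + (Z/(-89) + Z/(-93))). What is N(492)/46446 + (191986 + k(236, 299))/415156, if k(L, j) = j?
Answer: 22285009904368895/8866660642364 ≈ 2513.3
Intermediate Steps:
N(Z) = 8095*Z*(Z + Z**2)/8277 (N(Z) = (Z + Z**2)*(Z + (Z*(-1/89) + Z*(-1/93))) = (Z + Z**2)*(Z + (-Z/89 - Z/93)) = (Z + Z**2)*(Z - 182*Z/8277) = (Z + Z**2)*(8095*Z/8277) = 8095*Z*(Z + Z**2)/8277)
N(492)/46446 + (191986 + k(236, 299))/415156 = ((8095/8277)*492**2*(1 + 492))/46446 + (191986 + 299)/415156 = ((8095/8277)*242064*493)*(1/46446) + 192285*(1/415156) = (322012494480/2759)*(1/46446) + 192285/415156 = 53668749080/21357419 + 192285/415156 = 22285009904368895/8866660642364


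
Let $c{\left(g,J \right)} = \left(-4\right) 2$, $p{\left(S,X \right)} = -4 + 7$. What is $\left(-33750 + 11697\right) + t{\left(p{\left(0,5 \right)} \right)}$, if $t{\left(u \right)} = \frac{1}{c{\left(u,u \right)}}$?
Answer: $- \frac{176425}{8} \approx -22053.0$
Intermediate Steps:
$p{\left(S,X \right)} = 3$
$c{\left(g,J \right)} = -8$
$t{\left(u \right)} = - \frac{1}{8}$ ($t{\left(u \right)} = \frac{1}{-8} = - \frac{1}{8}$)
$\left(-33750 + 11697\right) + t{\left(p{\left(0,5 \right)} \right)} = \left(-33750 + 11697\right) - \frac{1}{8} = -22053 - \frac{1}{8} = - \frac{176425}{8}$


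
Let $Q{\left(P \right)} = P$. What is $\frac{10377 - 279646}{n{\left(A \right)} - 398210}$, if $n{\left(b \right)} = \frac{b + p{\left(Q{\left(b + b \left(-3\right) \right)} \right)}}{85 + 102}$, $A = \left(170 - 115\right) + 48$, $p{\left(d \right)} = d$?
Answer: $\frac{50353303}{74465373} \approx 0.6762$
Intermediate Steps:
$A = 103$ ($A = 55 + 48 = 103$)
$n{\left(b \right)} = - \frac{b}{187}$ ($n{\left(b \right)} = \frac{b + \left(b + b \left(-3\right)\right)}{85 + 102} = \frac{b + \left(b - 3 b\right)}{187} = \left(b - 2 b\right) \frac{1}{187} = - b \frac{1}{187} = - \frac{b}{187}$)
$\frac{10377 - 279646}{n{\left(A \right)} - 398210} = \frac{10377 - 279646}{\left(- \frac{1}{187}\right) 103 - 398210} = - \frac{269269}{- \frac{103}{187} - 398210} = - \frac{269269}{- \frac{74465373}{187}} = \left(-269269\right) \left(- \frac{187}{74465373}\right) = \frac{50353303}{74465373}$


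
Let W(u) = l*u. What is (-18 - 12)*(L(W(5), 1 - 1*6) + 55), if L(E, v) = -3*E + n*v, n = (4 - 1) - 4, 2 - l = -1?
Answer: -450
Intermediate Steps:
l = 3 (l = 2 - 1*(-1) = 2 + 1 = 3)
n = -1 (n = 3 - 4 = -1)
W(u) = 3*u
L(E, v) = -v - 3*E (L(E, v) = -3*E - v = -v - 3*E)
(-18 - 12)*(L(W(5), 1 - 1*6) + 55) = (-18 - 12)*((-(1 - 1*6) - 9*5) + 55) = -30*((-(1 - 6) - 3*15) + 55) = -30*((-1*(-5) - 45) + 55) = -30*((5 - 45) + 55) = -30*(-40 + 55) = -30*15 = -450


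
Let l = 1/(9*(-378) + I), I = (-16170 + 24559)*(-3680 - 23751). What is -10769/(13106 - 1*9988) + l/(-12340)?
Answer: -15290398210186971/4427102016841660 ≈ -3.4538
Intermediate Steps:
I = -230118659 (I = 8389*(-27431) = -230118659)
l = -1/230122061 (l = 1/(9*(-378) - 230118659) = 1/(-3402 - 230118659) = 1/(-230122061) = -1/230122061 ≈ -4.3455e-9)
-10769/(13106 - 1*9988) + l/(-12340) = -10769/(13106 - 1*9988) - 1/230122061/(-12340) = -10769/(13106 - 9988) - 1/230122061*(-1/12340) = -10769/3118 + 1/2839706232740 = -15290398210186971/4427102016841660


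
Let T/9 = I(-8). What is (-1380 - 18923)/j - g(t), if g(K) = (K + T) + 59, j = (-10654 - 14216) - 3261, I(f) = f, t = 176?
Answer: -4565050/28131 ≈ -162.28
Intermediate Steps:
T = -72 (T = 9*(-8) = -72)
j = -28131 (j = -24870 - 3261 = -28131)
g(K) = -13 + K (g(K) = (K - 72) + 59 = (-72 + K) + 59 = -13 + K)
(-1380 - 18923)/j - g(t) = (-1380 - 18923)/(-28131) - (-13 + 176) = -20303*(-1/28131) - 1*163 = 20303/28131 - 163 = -4565050/28131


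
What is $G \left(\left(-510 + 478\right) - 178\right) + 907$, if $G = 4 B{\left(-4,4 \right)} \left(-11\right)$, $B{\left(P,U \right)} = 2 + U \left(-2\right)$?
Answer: $-54533$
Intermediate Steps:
$B{\left(P,U \right)} = 2 - 2 U$
$G = 264$ ($G = 4 \left(2 - 8\right) \left(-11\right) = 4 \left(-6\right) \left(-11\right) = \left(-24\right) \left(-11\right) = 264$)
$G \left(\left(-510 + 478\right) - 178\right) + 907 = 264 \left(\left(-510 + 478\right) - 178\right) + 907 = 264 \left(-32 - 178\right) + 907 = 264 \left(-210\right) + 907 = -55440 + 907 = -54533$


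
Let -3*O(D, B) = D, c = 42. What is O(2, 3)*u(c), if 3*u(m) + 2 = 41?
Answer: -26/3 ≈ -8.6667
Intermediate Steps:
u(m) = 13 (u(m) = -⅔ + (⅓)*41 = -⅔ + 41/3 = 13)
O(D, B) = -D/3
O(2, 3)*u(c) = -⅓*2*13 = -⅔*13 = -26/3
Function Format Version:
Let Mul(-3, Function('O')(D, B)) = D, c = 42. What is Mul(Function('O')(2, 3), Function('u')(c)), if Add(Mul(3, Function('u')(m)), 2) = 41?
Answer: Rational(-26, 3) ≈ -8.6667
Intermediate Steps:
Function('u')(m) = 13 (Function('u')(m) = Add(Rational(-2, 3), Mul(Rational(1, 3), 41)) = Add(Rational(-2, 3), Rational(41, 3)) = 13)
Function('O')(D, B) = Mul(Rational(-1, 3), D)
Mul(Function('O')(2, 3), Function('u')(c)) = Mul(Mul(Rational(-1, 3), 2), 13) = Mul(Rational(-2, 3), 13) = Rational(-26, 3)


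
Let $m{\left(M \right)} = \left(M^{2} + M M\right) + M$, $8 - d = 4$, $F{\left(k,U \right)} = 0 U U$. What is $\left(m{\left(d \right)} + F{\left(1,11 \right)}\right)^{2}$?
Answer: $1296$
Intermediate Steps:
$F{\left(k,U \right)} = 0$ ($F{\left(k,U \right)} = 0 U = 0$)
$d = 4$ ($d = 8 - 4 = 4$)
$m{\left(M \right)} = M + 2 M^{2}$ ($m{\left(M \right)} = \left(M^{2} + M^{2}\right) + M = 2 M^{2} + M = M + 2 M^{2}$)
$\left(m{\left(d \right)} + F{\left(1,11 \right)}\right)^{2} = \left(4 \left(1 + 2 \cdot 4\right) + 0\right)^{2} = \left(4 \left(1 + 8\right) + 0\right)^{2} = \left(4 \cdot 9 + 0\right)^{2} = \left(36 + 0\right)^{2} = 36^{2} = 1296$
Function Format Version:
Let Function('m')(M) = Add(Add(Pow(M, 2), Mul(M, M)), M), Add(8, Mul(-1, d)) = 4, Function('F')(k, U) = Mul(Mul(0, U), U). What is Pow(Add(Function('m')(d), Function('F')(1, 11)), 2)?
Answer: 1296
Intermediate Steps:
Function('F')(k, U) = 0 (Function('F')(k, U) = Mul(0, U) = 0)
d = 4 (d = Add(8, Mul(-1, 4)) = Add(8, -4) = 4)
Function('m')(M) = Add(M, Mul(2, Pow(M, 2))) (Function('m')(M) = Add(Add(Pow(M, 2), Pow(M, 2)), M) = Add(Mul(2, Pow(M, 2)), M) = Add(M, Mul(2, Pow(M, 2))))
Pow(Add(Function('m')(d), Function('F')(1, 11)), 2) = Pow(Add(Mul(4, Add(1, Mul(2, 4))), 0), 2) = Pow(Add(Mul(4, Add(1, 8)), 0), 2) = Pow(Add(Mul(4, 9), 0), 2) = Pow(Add(36, 0), 2) = Pow(36, 2) = 1296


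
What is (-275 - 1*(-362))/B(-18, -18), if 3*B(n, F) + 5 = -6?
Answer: -261/11 ≈ -23.727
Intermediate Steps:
B(n, F) = -11/3 (B(n, F) = -5/3 + (⅓)*(-6) = -5/3 - 2 = -11/3)
(-275 - 1*(-362))/B(-18, -18) = (-275 - 1*(-362))/(-11/3) = (-275 + 362)*(-3/11) = 87*(-3/11) = -261/11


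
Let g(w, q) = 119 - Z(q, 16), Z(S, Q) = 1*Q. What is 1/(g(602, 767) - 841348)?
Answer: -1/841245 ≈ -1.1887e-6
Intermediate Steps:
Z(S, Q) = Q
g(w, q) = 103 (g(w, q) = 119 - 1*16 = 119 - 16 = 103)
1/(g(602, 767) - 841348) = 1/(103 - 841348) = 1/(-841245) = -1/841245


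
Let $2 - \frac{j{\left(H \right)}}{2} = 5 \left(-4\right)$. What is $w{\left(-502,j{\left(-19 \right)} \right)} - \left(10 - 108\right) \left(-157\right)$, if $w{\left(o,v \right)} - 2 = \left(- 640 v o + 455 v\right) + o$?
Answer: $14140454$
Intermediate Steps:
$j{\left(H \right)} = 44$ ($j{\left(H \right)} = 4 - 2 \cdot 5 \left(-4\right) = 4 - -40 = 4 + 40 = 44$)
$w{\left(o,v \right)} = 2 + o + 455 v - 640 o v$ ($w{\left(o,v \right)} = 2 + \left(\left(- 640 v o + 455 v\right) + o\right) = 2 - \left(- o - 455 v + 640 o v\right) = 2 + \left(o + 455 v - 640 o v\right) = 2 + o + 455 v - 640 o v$)
$w{\left(-502,j{\left(-19 \right)} \right)} - \left(10 - 108\right) \left(-157\right) = \left(2 - 502 + 455 \cdot 44 - \left(-321280\right) 44\right) - \left(10 - 108\right) \left(-157\right) = \left(2 - 502 + 20020 + 14136320\right) - \left(10 - 108\right) \left(-157\right) = 14155840 - \left(-98\right) \left(-157\right) = 14155840 - 15386 = 14140454$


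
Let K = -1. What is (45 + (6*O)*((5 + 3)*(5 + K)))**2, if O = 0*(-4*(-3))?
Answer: 2025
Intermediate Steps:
O = 0 (O = 0*12 = 0)
(45 + (6*O)*((5 + 3)*(5 + K)))**2 = (45 + (6*0)*((5 + 3)*(5 - 1)))**2 = (45 + 0*(8*4))**2 = (45 + 0*32)**2 = (45 + 0)**2 = 45**2 = 2025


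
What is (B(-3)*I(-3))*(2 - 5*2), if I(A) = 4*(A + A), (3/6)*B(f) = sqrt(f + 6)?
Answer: 384*sqrt(3) ≈ 665.11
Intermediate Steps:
B(f) = 2*sqrt(6 + f) (B(f) = 2*sqrt(f + 6) = 2*sqrt(6 + f))
I(A) = 8*A (I(A) = 4*(2*A) = 8*A)
(B(-3)*I(-3))*(2 - 5*2) = ((2*sqrt(6 - 3))*(8*(-3)))*(2 - 5*2) = ((2*sqrt(3))*(-24))*(2 - 10) = -48*sqrt(3)*(-8) = 384*sqrt(3)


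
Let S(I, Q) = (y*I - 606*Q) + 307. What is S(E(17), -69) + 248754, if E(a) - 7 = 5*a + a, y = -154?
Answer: 274089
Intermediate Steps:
E(a) = 7 + 6*a (E(a) = 7 + (5*a + a) = 7 + 6*a)
S(I, Q) = 307 - 606*Q - 154*I (S(I, Q) = (-154*I - 606*Q) + 307 = (-606*Q - 154*I) + 307 = 307 - 606*Q - 154*I)
S(E(17), -69) + 248754 = (307 - 606*(-69) - 154*(7 + 6*17)) + 248754 = (307 + 41814 - 154*(7 + 102)) + 248754 = (307 + 41814 - 154*109) + 248754 = (307 + 41814 - 16786) + 248754 = 25335 + 248754 = 274089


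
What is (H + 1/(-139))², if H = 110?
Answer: 233753521/19321 ≈ 12098.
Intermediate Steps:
(H + 1/(-139))² = (110 + 1/(-139))² = (110 - 1/139)² = (15289/139)² = 233753521/19321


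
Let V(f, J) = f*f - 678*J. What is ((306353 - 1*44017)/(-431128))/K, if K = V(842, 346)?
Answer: -4099/3195574627 ≈ -1.2827e-6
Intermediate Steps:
V(f, J) = f² - 678*J
K = 474376 (K = 842² - 678*346 = 708964 - 234588 = 474376)
((306353 - 1*44017)/(-431128))/K = ((306353 - 1*44017)/(-431128))/474376 = ((306353 - 44017)*(-1/431128))*(1/474376) = (262336*(-1/431128))*(1/474376) = -32792/53891*1/474376 = -4099/3195574627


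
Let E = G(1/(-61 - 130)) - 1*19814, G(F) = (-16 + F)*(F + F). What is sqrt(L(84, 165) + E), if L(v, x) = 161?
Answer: I*sqrt(716954979)/191 ≈ 140.19*I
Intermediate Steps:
G(F) = 2*F*(-16 + F) (G(F) = (-16 + F)*(2*F) = 2*F*(-16 + F))
E = -722828420/36481 (E = 2*(-16 + 1/(-61 - 130))/(-61 - 130) - 1*19814 = 2*(-16 + 1/(-191))/(-191) - 19814 = 2*(-1/191)*(-16 - 1/191) - 19814 = 2*(-1/191)*(-3057/191) - 19814 = 6114/36481 - 19814 = -722828420/36481 ≈ -19814.)
sqrt(L(84, 165) + E) = sqrt(161 - 722828420/36481) = sqrt(-716954979/36481) = I*sqrt(716954979)/191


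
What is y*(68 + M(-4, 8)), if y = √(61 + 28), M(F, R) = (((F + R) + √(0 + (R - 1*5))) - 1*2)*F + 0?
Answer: 4*√89*(15 - √3) ≈ 500.68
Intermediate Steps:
M(F, R) = F*(-2 + F + R + √(-5 + R)) (M(F, R) = (((F + R) + √(0 + (R - 5))) - 2)*F + 0 = (((F + R) + √(0 + (-5 + R))) - 2)*F + 0 = (((F + R) + √(-5 + R)) - 2)*F + 0 = ((F + R + √(-5 + R)) - 2)*F + 0 = (-2 + F + R + √(-5 + R))*F + 0 = F*(-2 + F + R + √(-5 + R)) + 0 = F*(-2 + F + R + √(-5 + R)))
y = √89 ≈ 9.4340
y*(68 + M(-4, 8)) = √89*(68 - 4*(-2 - 4 + 8 + √(-5 + 8))) = √89*(68 - 4*(-2 - 4 + 8 + √3)) = √89*(68 - 4*(2 + √3)) = √89*(68 + (-8 - 4*√3)) = √89*(60 - 4*√3)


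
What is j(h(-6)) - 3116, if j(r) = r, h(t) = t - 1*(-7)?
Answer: -3115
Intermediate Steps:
h(t) = 7 + t (h(t) = t + 7 = 7 + t)
j(h(-6)) - 3116 = (7 - 6) - 3116 = 1 - 3116 = -3115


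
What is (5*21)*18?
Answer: 1890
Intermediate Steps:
(5*21)*18 = 105*18 = 1890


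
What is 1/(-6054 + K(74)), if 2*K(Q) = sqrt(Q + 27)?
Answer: -24216/146603563 - 2*sqrt(101)/146603563 ≈ -0.00016532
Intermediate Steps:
K(Q) = sqrt(27 + Q)/2 (K(Q) = sqrt(Q + 27)/2 = sqrt(27 + Q)/2)
1/(-6054 + K(74)) = 1/(-6054 + sqrt(27 + 74)/2) = 1/(-6054 + sqrt(101)/2)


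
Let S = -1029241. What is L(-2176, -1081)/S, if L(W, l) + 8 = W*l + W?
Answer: -2350072/1029241 ≈ -2.2833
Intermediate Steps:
L(W, l) = -8 + W + W*l (L(W, l) = -8 + (W*l + W) = -8 + (W + W*l) = -8 + W + W*l)
L(-2176, -1081)/S = (-8 - 2176 - 2176*(-1081))/(-1029241) = (-8 - 2176 + 2352256)*(-1/1029241) = 2350072*(-1/1029241) = -2350072/1029241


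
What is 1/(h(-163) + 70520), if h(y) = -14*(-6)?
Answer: 1/70604 ≈ 1.4163e-5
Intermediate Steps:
h(y) = 84
1/(h(-163) + 70520) = 1/(84 + 70520) = 1/70604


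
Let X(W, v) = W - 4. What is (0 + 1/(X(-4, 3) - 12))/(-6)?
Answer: 1/120 ≈ 0.0083333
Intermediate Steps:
X(W, v) = -4 + W
(0 + 1/(X(-4, 3) - 12))/(-6) = (0 + 1/((-4 - 4) - 12))/(-6) = (0 + 1/(-8 - 12))*(-⅙) = (0 + 1/(-20))*(-⅙) = (0 - 1/20)*(-⅙) = -1/20*(-⅙) = 1/120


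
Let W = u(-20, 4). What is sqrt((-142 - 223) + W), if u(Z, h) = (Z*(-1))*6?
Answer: 7*I*sqrt(5) ≈ 15.652*I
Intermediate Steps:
u(Z, h) = -6*Z (u(Z, h) = -Z*6 = -6*Z)
W = 120 (W = -6*(-20) = 120)
sqrt((-142 - 223) + W) = sqrt((-142 - 223) + 120) = sqrt(-365 + 120) = sqrt(-245) = 7*I*sqrt(5)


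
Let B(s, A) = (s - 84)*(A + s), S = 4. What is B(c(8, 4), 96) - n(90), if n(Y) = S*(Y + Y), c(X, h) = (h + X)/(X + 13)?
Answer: -430064/49 ≈ -8776.8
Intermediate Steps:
c(X, h) = (X + h)/(13 + X)
B(s, A) = (-84 + s)*(A + s)
n(Y) = 8*Y (n(Y) = 4*(Y + Y) = 4*(2*Y) = 8*Y)
B(c(8, 4), 96) - n(90) = (((8 + 4)/(13 + 8))² - 84*96 - 84*(8 + 4)/(13 + 8) + 96*((8 + 4)/(13 + 8))) - 8*90 = ((12/21)² - 8064 - 84*12/21 + 96*(12/21)) - 1*720 = (((1/21)*12)² - 8064 - 4*12 + 96*((1/21)*12)) - 720 = ((4/7)² - 8064 - 84*4/7 + 96*(4/7)) - 720 = (16/49 - 8064 - 48 + 384/7) - 720 = -394784/49 - 720 = -430064/49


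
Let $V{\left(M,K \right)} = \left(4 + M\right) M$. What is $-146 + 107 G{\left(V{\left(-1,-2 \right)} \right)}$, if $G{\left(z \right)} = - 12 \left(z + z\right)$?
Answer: $7558$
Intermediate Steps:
$V{\left(M,K \right)} = M \left(4 + M\right)$
$G{\left(z \right)} = - 24 z$ ($G{\left(z \right)} = - 12 \cdot 2 z = - 24 z$)
$-146 + 107 G{\left(V{\left(-1,-2 \right)} \right)} = -146 + 107 \left(- 24 \left(- (4 - 1)\right)\right) = -146 + 107 \left(- 24 \left(\left(-1\right) 3\right)\right) = -146 + 107 \left(\left(-24\right) \left(-3\right)\right) = -146 + 107 \cdot 72 = -146 + 7704 = 7558$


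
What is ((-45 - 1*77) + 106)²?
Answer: 256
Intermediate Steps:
((-45 - 1*77) + 106)² = ((-45 - 77) + 106)² = (-122 + 106)² = (-16)² = 256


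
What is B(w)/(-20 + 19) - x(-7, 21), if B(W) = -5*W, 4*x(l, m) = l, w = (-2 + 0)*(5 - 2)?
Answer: -113/4 ≈ -28.250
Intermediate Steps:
w = -6 (w = -2*3 = -6)
x(l, m) = l/4
B(w)/(-20 + 19) - x(-7, 21) = (-5*(-6))/(-20 + 19) - (-7)/4 = 30/(-1) - 1*(-7/4) = 30*(-1) + 7/4 = -30 + 7/4 = -113/4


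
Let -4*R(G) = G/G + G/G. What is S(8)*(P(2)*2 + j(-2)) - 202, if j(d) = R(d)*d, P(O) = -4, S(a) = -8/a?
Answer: -195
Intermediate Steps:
R(G) = -½ (R(G) = -(G/G + G/G)/4 = -(1 + 1)/4 = -¼*2 = -½)
j(d) = -d/2
S(8)*(P(2)*2 + j(-2)) - 202 = (-8/8)*(-4*2 - ½*(-2)) - 202 = (-8*⅛)*(-8 + 1) - 202 = -1*(-7) - 202 = 7 - 202 = -195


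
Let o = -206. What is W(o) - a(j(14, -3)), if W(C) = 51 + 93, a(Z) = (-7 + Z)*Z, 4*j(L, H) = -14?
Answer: 429/4 ≈ 107.25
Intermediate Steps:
j(L, H) = -7/2 (j(L, H) = (1/4)*(-14) = -7/2)
a(Z) = Z*(-7 + Z)
W(C) = 144
W(o) - a(j(14, -3)) = 144 - (-7)*(-7 - 7/2)/2 = 144 - (-7)*(-21)/(2*2) = 144 - 1*147/4 = 144 - 147/4 = 429/4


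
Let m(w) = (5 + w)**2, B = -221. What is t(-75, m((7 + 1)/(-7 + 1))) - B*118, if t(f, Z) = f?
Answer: 26003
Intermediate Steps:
t(-75, m((7 + 1)/(-7 + 1))) - B*118 = -75 - (-221)*118 = -75 - 1*(-26078) = -75 + 26078 = 26003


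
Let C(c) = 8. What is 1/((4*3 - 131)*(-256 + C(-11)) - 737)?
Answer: 1/28775 ≈ 3.4752e-5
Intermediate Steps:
1/((4*3 - 131)*(-256 + C(-11)) - 737) = 1/((4*3 - 131)*(-256 + 8) - 737) = 1/((12 - 131)*(-248) - 737) = 1/(-119*(-248) - 737) = 1/(29512 - 737) = 1/28775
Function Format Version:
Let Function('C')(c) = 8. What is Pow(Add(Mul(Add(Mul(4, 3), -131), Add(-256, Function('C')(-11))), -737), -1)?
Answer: Rational(1, 28775) ≈ 3.4752e-5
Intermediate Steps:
Pow(Add(Mul(Add(Mul(4, 3), -131), Add(-256, Function('C')(-11))), -737), -1) = Pow(Add(Mul(Add(Mul(4, 3), -131), Add(-256, 8)), -737), -1) = Pow(Add(Mul(Add(12, -131), -248), -737), -1) = Pow(Add(Mul(-119, -248), -737), -1) = Pow(Add(29512, -737), -1) = Pow(28775, -1) = Rational(1, 28775)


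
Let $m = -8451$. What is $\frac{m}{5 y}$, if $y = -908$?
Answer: $\frac{8451}{4540} \approx 1.8615$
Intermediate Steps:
$\frac{m}{5 y} = - \frac{8451}{5 \left(-908\right)} = - \frac{8451}{-4540} = \left(-8451\right) \left(- \frac{1}{4540}\right) = \frac{8451}{4540}$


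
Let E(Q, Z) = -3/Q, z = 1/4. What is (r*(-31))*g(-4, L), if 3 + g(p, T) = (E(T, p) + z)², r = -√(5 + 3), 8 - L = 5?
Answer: -1209*√2/8 ≈ -213.72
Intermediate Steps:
L = 3 (L = 8 - 1*5 = 8 - 5 = 3)
z = ¼ ≈ 0.25000
r = -2*√2 (r = -√8 = -2*√2 ≈ -2.8284)
g(p, T) = -3 + (¼ - 3/T)² (g(p, T) = -3 + (-3/T + ¼)² = -3 + (¼ - 3/T)²)
(r*(-31))*g(-4, L) = (-2*√2*(-31))*(-3 + (1/16)*(-12 + 3)²/3²) = (62*√2)*(-3 + (1/16)*(⅑)*(-9)²) = (62*√2)*(-3 + (1/16)*(⅑)*81) = (62*√2)*(-3 + 9/16) = (62*√2)*(-39/16) = -1209*√2/8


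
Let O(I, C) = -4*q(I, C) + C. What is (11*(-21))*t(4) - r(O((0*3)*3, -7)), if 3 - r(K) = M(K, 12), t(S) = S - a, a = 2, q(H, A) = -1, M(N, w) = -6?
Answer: -471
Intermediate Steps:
t(S) = -2 + S (t(S) = S - 1*2 = S - 2 = -2 + S)
O(I, C) = 4 + C (O(I, C) = -4*(-1) + C = 4 + C)
r(K) = 9 (r(K) = 3 - 1*(-6) = 3 + 6 = 9)
(11*(-21))*t(4) - r(O((0*3)*3, -7)) = (11*(-21))*(-2 + 4) - 1*9 = -231*2 - 9 = -462 - 9 = -471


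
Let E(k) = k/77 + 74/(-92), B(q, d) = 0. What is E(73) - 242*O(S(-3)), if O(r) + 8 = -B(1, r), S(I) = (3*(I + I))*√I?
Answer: 6857821/3542 ≈ 1936.1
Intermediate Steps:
E(k) = -37/46 + k/77 (E(k) = k*(1/77) + 74*(-1/92) = k/77 - 37/46 = -37/46 + k/77)
S(I) = 6*I^(3/2) (S(I) = (3*(2*I))*√I = (6*I)*√I = 6*I^(3/2))
O(r) = -8 (O(r) = -8 - 1*0 = -8 + 0 = -8)
E(73) - 242*O(S(-3)) = (-37/46 + (1/77)*73) - 242*(-8) = (-37/46 + 73/77) + 1936 = 509/3542 + 1936 = 6857821/3542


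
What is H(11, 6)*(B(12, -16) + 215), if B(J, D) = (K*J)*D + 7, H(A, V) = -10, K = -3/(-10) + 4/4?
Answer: 276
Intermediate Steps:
K = 13/10 (K = -3*(-1/10) + 4*(1/4) = 3/10 + 1 = 13/10 ≈ 1.3000)
B(J, D) = 7 + 13*D*J/10 (B(J, D) = (13*J/10)*D + 7 = 13*D*J/10 + 7 = 7 + 13*D*J/10)
H(11, 6)*(B(12, -16) + 215) = -10*((7 + (13/10)*(-16)*12) + 215) = -10*((7 - 1248/5) + 215) = -10*(-1213/5 + 215) = -10*(-138/5) = 276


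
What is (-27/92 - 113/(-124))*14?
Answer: 6167/713 ≈ 8.6494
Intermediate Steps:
(-27/92 - 113/(-124))*14 = (-27*1/92 - 113*(-1/124))*14 = (-27/92 + 113/124)*14 = (881/1426)*14 = 6167/713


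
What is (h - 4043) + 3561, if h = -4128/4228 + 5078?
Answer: 4856940/1057 ≈ 4595.0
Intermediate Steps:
h = 5366414/1057 (h = -4128*1/4228 + 5078 = -1032/1057 + 5078 = 5366414/1057 ≈ 5077.0)
(h - 4043) + 3561 = (5366414/1057 - 4043) + 3561 = 1092963/1057 + 3561 = 4856940/1057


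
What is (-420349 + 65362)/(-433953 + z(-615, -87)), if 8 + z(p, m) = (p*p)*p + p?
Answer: 354987/233042951 ≈ 0.0015233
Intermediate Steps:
z(p, m) = -8 + p + p**3 (z(p, m) = -8 + ((p*p)*p + p) = -8 + (p**2*p + p) = -8 + (p**3 + p) = -8 + (p + p**3) = -8 + p + p**3)
(-420349 + 65362)/(-433953 + z(-615, -87)) = (-420349 + 65362)/(-433953 + (-8 - 615 + (-615)**3)) = -354987/(-433953 + (-8 - 615 - 232608375)) = -354987/(-433953 - 232608998) = -354987/(-233042951) = -354987*(-1/233042951) = 354987/233042951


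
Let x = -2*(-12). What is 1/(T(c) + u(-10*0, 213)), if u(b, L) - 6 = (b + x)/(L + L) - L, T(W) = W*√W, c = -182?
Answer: -149029/4372270791 + 131066*I*√182/4372270791 ≈ -3.4085e-5 + 0.00040441*I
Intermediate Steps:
x = 24
T(W) = W^(3/2)
u(b, L) = 6 - L + (24 + b)/(2*L) (u(b, L) = 6 + ((b + 24)/(L + L) - L) = 6 + ((24 + b)/((2*L)) - L) = 6 + ((24 + b)*(1/(2*L)) - L) = 6 + ((24 + b)/(2*L) - L) = 6 + (-L + (24 + b)/(2*L)) = 6 - L + (24 + b)/(2*L))
1/(T(c) + u(-10*0, 213)) = 1/((-182)^(3/2) + (12 + (-10*0)/2 - 1*213*(-6 + 213))/213) = 1/(-182*I*√182 + (12 + (½)*0 - 1*213*207)/213) = 1/(-182*I*√182 + (12 + 0 - 44091)/213) = 1/(-182*I*√182 + (1/213)*(-44079)) = 1/(-182*I*√182 - 14693/71) = 1/(-14693/71 - 182*I*√182)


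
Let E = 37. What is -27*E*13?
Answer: -12987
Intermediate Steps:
-27*E*13 = -27*37*13 = -999*13 = -12987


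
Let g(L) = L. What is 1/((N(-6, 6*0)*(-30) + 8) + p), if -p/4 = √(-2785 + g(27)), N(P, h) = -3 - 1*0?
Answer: 7/3838 + I*√2758/13433 ≈ 0.0018239 + 0.0039095*I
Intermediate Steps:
N(P, h) = -3 (N(P, h) = -3 + 0 = -3)
p = -4*I*√2758 (p = -4*√(-2785 + 27) = -4*I*√2758 ≈ -210.07*I)
1/((N(-6, 6*0)*(-30) + 8) + p) = 1/((-3*(-30) + 8) - 4*I*√2758) = 1/((90 + 8) - 4*I*√2758) = 1/(98 - 4*I*√2758)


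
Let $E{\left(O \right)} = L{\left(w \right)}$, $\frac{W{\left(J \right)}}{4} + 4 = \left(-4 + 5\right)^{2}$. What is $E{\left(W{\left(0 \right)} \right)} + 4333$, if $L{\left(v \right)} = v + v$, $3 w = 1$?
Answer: $\frac{13001}{3} \approx 4333.7$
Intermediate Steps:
$w = \frac{1}{3}$ ($w = \frac{1}{3} \cdot 1 = \frac{1}{3} \approx 0.33333$)
$L{\left(v \right)} = 2 v$
$W{\left(J \right)} = -12$ ($W{\left(J \right)} = -16 + 4 \left(-4 + 5\right)^{2} = -16 + 4 \cdot 1^{2} = -16 + 4 \cdot 1 = -16 + 4 = -12$)
$E{\left(O \right)} = \frac{2}{3}$ ($E{\left(O \right)} = 2 \cdot \frac{1}{3} = \frac{2}{3}$)
$E{\left(W{\left(0 \right)} \right)} + 4333 = \frac{2}{3} + 4333 = \frac{13001}{3}$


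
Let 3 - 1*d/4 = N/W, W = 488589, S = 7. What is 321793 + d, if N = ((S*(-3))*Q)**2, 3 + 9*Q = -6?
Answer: 52410127127/162863 ≈ 3.2181e+5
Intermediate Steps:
Q = -1 (Q = -1/3 + (1/9)*(-6) = -1/3 - 2/3 = -1)
N = 441 (N = ((7*(-3))*(-1))**2 = (-21*(-1))**2 = 21**2 = 441)
d = 1953768/162863 (d = 12 - 1764/488589 = 12 - 4*147/162863 = 12 - 588/162863 = 1953768/162863 ≈ 11.996)
321793 + d = 321793 + 1953768/162863 = 52410127127/162863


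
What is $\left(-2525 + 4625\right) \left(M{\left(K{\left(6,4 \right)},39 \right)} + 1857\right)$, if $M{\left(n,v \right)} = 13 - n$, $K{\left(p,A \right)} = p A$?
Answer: $3876600$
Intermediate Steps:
$K{\left(p,A \right)} = A p$
$\left(-2525 + 4625\right) \left(M{\left(K{\left(6,4 \right)},39 \right)} + 1857\right) = \left(-2525 + 4625\right) \left(\left(13 - 4 \cdot 6\right) + 1857\right) = 2100 \left(\left(13 - 24\right) + 1857\right) = 2100 \left(-11 + 1857\right) = 2100 \cdot 1846 = 3876600$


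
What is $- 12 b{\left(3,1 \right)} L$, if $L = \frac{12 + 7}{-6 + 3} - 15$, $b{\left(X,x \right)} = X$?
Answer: $768$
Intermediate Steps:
$L = - \frac{64}{3}$ ($L = \frac{19}{-3} - 15 = 19 \left(- \frac{1}{3}\right) - 15 = - \frac{19}{3} - 15 = - \frac{64}{3} \approx -21.333$)
$- 12 b{\left(3,1 \right)} L = \left(-12\right) 3 \left(- \frac{64}{3}\right) = \left(-36\right) \left(- \frac{64}{3}\right) = 768$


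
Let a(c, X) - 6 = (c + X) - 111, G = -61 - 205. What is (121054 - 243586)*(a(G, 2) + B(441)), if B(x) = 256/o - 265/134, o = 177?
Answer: 178989497146/3953 ≈ 4.5279e+7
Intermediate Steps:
G = -266
B(x) = -12601/23718 (B(x) = 256/177 - 265/134 = -12601/23718)
a(c, X) = -105 + X + c (a(c, X) = 6 + ((c + X) - 111) = 6 + ((X + c) - 111) = 6 + (-111 + X + c) = -105 + X + c)
(121054 - 243586)*(a(G, 2) + B(441)) = (121054 - 243586)*((-105 + 2 - 266) - 12601/23718) = -122532*(-369 - 12601/23718) = -122532*(-8764543/23718) = 178989497146/3953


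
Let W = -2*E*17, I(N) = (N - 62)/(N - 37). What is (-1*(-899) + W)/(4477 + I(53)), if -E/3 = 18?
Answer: 43760/71623 ≈ 0.61098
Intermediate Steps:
E = -54 (E = -3*18 = -54)
I(N) = (-62 + N)/(-37 + N)
W = 1836 (W = -2*(-54)*17 = 108*17 = 1836)
(-1*(-899) + W)/(4477 + I(53)) = (-1*(-899) + 1836)/(4477 + (-62 + 53)/(-37 + 53)) = (899 + 1836)/(4477 - 9/16) = 2735/(4477 + (1/16)*(-9)) = 2735/(4477 - 9/16) = 2735/(71623/16) = 2735*(16/71623) = 43760/71623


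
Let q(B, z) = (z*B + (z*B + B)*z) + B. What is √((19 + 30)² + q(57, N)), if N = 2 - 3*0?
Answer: √2914 ≈ 53.981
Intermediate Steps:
N = 2 (N = 2 + 0 = 2)
q(B, z) = B + B*z + z*(B + B*z) (q(B, z) = (B*z + (B*z + B)*z) + B = (B*z + (B + B*z)*z) + B = (B*z + z*(B + B*z)) + B = B + B*z + z*(B + B*z))
√((19 + 30)² + q(57, N)) = √((19 + 30)² + 57*(1 + 2² + 2*2)) = √(49² + 57*(1 + 4 + 4)) = √(2401 + 57*9) = √(2401 + 513) = √2914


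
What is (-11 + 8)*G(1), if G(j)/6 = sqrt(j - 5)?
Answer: -36*I ≈ -36.0*I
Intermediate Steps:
G(j) = 6*sqrt(-5 + j) (G(j) = 6*sqrt(j - 5) = 6*sqrt(-5 + j))
(-11 + 8)*G(1) = (-11 + 8)*(6*sqrt(-5 + 1)) = -18*sqrt(-4) = -18*2*I = -36*I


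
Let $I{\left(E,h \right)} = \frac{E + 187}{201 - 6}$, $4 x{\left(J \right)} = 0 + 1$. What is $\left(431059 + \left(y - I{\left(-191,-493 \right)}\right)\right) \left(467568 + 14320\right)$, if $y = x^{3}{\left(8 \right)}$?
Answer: $\frac{81011648954489}{390} \approx 2.0772 \cdot 10^{11}$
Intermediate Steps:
$x{\left(J \right)} = \frac{1}{4}$ ($x{\left(J \right)} = \frac{0 + 1}{4} = \frac{1}{4} \cdot 1 = \frac{1}{4}$)
$I{\left(E,h \right)} = \frac{187}{195} + \frac{E}{195}$ ($I{\left(E,h \right)} = \frac{187 + E}{195} = \left(187 + E\right) \frac{1}{195} = \frac{187}{195} + \frac{E}{195}$)
$y = \frac{1}{64}$ ($y = \left(\frac{1}{4}\right)^{3} = \frac{1}{64} \approx 0.015625$)
$\left(431059 + \left(y - I{\left(-191,-493 \right)}\right)\right) \left(467568 + 14320\right) = \left(431059 + \left(\frac{1}{64} - \left(\frac{187}{195} + \frac{1}{195} \left(-191\right)\right)\right)\right) \left(467568 + 14320\right) = \left(431059 + \left(\frac{1}{64} - \left(\frac{187}{195} - \frac{191}{195}\right)\right)\right) 481888 = \left(431059 + \left(\frac{1}{64} - - \frac{4}{195}\right)\right) 481888 = \left(431059 + \left(\frac{1}{64} + \frac{4}{195}\right)\right) 481888 = \left(431059 + \frac{451}{12480}\right) 481888 = \frac{5379616771}{12480} \cdot 481888 = \frac{81011648954489}{390}$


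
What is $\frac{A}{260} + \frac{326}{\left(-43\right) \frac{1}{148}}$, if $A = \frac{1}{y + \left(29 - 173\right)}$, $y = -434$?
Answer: $- \frac{7250709483}{6462040} \approx -1122.0$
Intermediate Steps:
$A = - \frac{1}{578}$ ($A = \frac{1}{-434 + \left(29 - 173\right)} = \frac{1}{-434 - 144} = \frac{1}{-578} = - \frac{1}{578} \approx -0.0017301$)
$\frac{A}{260} + \frac{326}{\left(-43\right) \frac{1}{148}} = - \frac{1}{578 \cdot 260} + \frac{326}{\left(-43\right) \frac{1}{148}} = \left(- \frac{1}{578}\right) \frac{1}{260} + \frac{326}{\left(-43\right) \frac{1}{148}} = - \frac{1}{150280} + \frac{326}{- \frac{43}{148}} = - \frac{1}{150280} + 326 \left(- \frac{148}{43}\right) = - \frac{1}{150280} - \frac{48248}{43} = - \frac{7250709483}{6462040}$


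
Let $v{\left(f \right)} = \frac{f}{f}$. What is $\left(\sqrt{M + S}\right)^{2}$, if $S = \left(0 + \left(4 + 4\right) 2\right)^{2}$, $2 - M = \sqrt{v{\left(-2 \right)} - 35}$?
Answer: $258 - i \sqrt{34} \approx 258.0 - 5.831 i$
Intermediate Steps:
$v{\left(f \right)} = 1$
$M = 2 - i \sqrt{34}$ ($M = 2 - \sqrt{1 - 35} = 2 - \sqrt{-34} = 2 - i \sqrt{34} \approx 2.0 - 5.831 i$)
$S = 256$ ($S = \left(0 + 8 \cdot 2\right)^{2} = \left(0 + 16\right)^{2} = 16^{2} = 256$)
$\left(\sqrt{M + S}\right)^{2} = \left(\sqrt{\left(2 - i \sqrt{34}\right) + 256}\right)^{2} = \left(\sqrt{258 - i \sqrt{34}}\right)^{2} = 258 - i \sqrt{34}$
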